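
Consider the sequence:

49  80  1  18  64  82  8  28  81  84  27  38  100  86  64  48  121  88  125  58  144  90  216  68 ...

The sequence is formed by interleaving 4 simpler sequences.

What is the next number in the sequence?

169

Split by position mod 4: positions 1, 5, 9, … form one track, and each other residue class forms its own.
Stream A: 49, 64, 81, 100, 121, 144 (consecutive squares n² from n = 7).
Stream B: 80, 82, 84, 86, 88, 90 (arithmetic with common difference +2).
Stream C: 1, 8, 27, 64, 125, 216 (the cubes 1³, 2³, 3³, …).
Stream D: 18, 28, 38, 48, 58, 68 (arithmetic with common difference +10).
Term 25 comes from stream A (its 7th entry): 169.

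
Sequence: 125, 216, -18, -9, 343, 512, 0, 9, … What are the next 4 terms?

The slot pattern repeats as AABB (period 4), so there are 2 interleaved tracks.
Stream A: 125, 216, 343, 512 — consecutive cubes n³ from n = 5.
Stream B: -18, -9, 0, 9 — arithmetic, step +9.
Position 9 falls in stream A as its term 5, giving 729.
Position 10 → stream A, term 6 = 1000.
Position 11 falls in stream B as its term 5, giving 18.
Term 12 comes from stream B (its 6th entry): 27.

729, 1000, 18, 27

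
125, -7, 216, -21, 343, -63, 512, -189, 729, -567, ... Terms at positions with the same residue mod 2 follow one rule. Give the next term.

The terms cycle through 2 interleaved subsequences.
Stream A: 125, 216, 343, 512, 729 — perfect cubes starting at 5³.
Stream B: -7, -21, -63, -189, -567 — geometric, ×3 each step.
Position 11 → stream A, term 6 = 1000.

1000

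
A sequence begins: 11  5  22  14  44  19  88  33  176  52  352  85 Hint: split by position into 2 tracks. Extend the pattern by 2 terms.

704, 137

Positions 1, 3, 5, … form one subsequence and positions 2, 4, 6, … form another.
Track A = 11, 22, 44, 88, 176, 352: multiplying by 2 each time.
Track B = 5, 14, 19, 33, 52, 85: each term equals the sum of the previous two.
Term 13 comes from track A (its 7th entry): 704.
Position 14 → track B, term 7 = 137.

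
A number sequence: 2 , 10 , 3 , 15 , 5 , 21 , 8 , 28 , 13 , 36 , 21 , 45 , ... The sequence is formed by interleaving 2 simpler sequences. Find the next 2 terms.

34, 55

Split by position mod 2 into 2 tracks.
Stream A is 2, 3, 5, 8, 13, 21, which is Fibonacci-style (each term is the sum of the two before it).
Stream B is 10, 15, 21, 28, 36, 45, which is triangular numbers starting at T_4.
Term 13 comes from stream A (its 7th entry): 34.
Position 14 → stream B, term 7 = 55.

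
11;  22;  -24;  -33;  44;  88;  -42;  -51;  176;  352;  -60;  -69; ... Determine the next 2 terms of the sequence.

Reading positions in blocks of 4 reveals the pattern AABB — 2 tracks woven together.
Track A: 11, 22, 44, 88, 176, 352. Multiplying by 2 each time.
Track B: -24, -33, -42, -51, -60, -69. Arithmetic with common difference −9.
Position 13 → track A, term 7 = 704.
The 14th slot belongs to track A; its 8th term is 1408.

704, 1408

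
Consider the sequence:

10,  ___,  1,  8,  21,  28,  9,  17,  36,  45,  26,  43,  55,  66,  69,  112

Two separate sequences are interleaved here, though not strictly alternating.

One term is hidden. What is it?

Positions follow the repeating pattern AABB; grouping by letter gives 2 tracks.
Track A is 10, ?, 21, 28, 36, 45, 55, 66, which is triangular numbers starting at T_4.
Track B is 1, 8, 9, 17, 26, 43, 69, 112, which is each term equals the sum of the previous two.
Filling track A at index 2 by its rule yields 15.

15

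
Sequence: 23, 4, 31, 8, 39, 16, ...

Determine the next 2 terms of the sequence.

47, 32

Positions 1, 3, 5, … form one subsequence and positions 2, 4, 6, … form another.
Track A: 23, 31, 39. Adding 8 each time.
Track B: 4, 8, 16. Powers 2^2, 2^3, 2^4, ….
Position 7 → track A, term 4 = 47.
The 8th slot belongs to track B; its 4th term is 32.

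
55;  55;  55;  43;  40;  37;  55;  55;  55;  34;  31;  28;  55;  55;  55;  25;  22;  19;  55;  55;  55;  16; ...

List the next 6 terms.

Positions follow the repeating pattern AAABBB; grouping by letter gives 2 tracks.
Track A is 55, 55, 55, 55, 55, 55, 55, 55, 55, 55, 55, 55, which is the constant sequence 55.
Track B is 43, 40, 37, 34, 31, 28, 25, 22, 19, 16, which is arithmetic with common difference −3.
The 23rd slot belongs to track B; its 11th term is 13.
Position 24 falls in track B as its term 12, giving 10.
Position 25 → track A, term 13 = 55.
Term 26 comes from track A (its 14th entry): 55.
Position 27 → track A, term 15 = 55.
Position 28 falls in track B as its term 13, giving 7.

13, 10, 55, 55, 55, 7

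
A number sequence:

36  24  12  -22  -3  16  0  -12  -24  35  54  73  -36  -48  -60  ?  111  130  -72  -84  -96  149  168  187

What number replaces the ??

92

The slot pattern repeats as AAABBB (period 6), so there are 2 interleaved tracks.
Track A: 36, 24, 12, 0, -12, -24, -36, -48, -60, -72, -84, -96 (linear: a_n = 48 − 12·n).
Track B: -22, -3, 16, 35, 54, 73, ?, 111, 130, 149, 168, 187 (arithmetic with common difference +19).
So the missing entry in track B is 92.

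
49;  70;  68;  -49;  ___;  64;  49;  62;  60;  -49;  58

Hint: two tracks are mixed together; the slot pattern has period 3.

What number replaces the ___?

Reading positions in blocks of 3 reveals the pattern ABB — 2 tracks woven together.
Track A = 49, -49, 49, -49: alternating ±49.
Track B = 70, 68, ?, 64, 62, 60, 58: arithmetic with common difference −2.
Filling track B at index 3 by its rule yields 66.

66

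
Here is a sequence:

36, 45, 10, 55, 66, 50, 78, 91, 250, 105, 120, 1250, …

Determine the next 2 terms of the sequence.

The slot pattern repeats as AAB (period 3), so there are 2 interleaved tracks.
Stream A: 36, 45, 55, 66, 78, 91, 105, 120. Triangular numbers starting at T_8.
Stream B: 10, 50, 250, 1250. Geometric, ×5 each step.
Term 13 comes from stream A (its 9th entry): 136.
The 14th slot belongs to stream A; its 10th term is 153.

136, 153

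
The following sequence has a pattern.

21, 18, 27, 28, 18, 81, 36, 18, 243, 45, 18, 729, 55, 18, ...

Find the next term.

2187

Taking every 3rd term gives 3 separate tracks.
Stream A: 21, 28, 36, 45, 55 — the triangular numbers T_6, T_7, ….
Stream B: 18, 18, 18, 18, 18 — always 18.
Stream C: 27, 81, 243, 729 — powers 3^3, 3^4, 3^5, ….
Position 15 falls in stream C as its term 5, giving 2187.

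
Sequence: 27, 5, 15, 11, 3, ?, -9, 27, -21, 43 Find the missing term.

16

Split by position mod 2 into 2 tracks.
Stream A is 27, 15, 3, -9, -21, which is subtracting 12 each time.
Stream B is 5, 11, ?, 27, 43, which is each term equals the sum of the previous two.
Stream B's pattern makes the blank 16.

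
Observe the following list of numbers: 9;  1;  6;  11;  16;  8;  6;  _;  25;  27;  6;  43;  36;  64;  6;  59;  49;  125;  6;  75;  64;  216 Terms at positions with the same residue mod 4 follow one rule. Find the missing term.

Split by position mod 4: positions 1, 5, 9, … form one track, and each other residue class forms its own.
Track A is 9, 16, 25, 36, 49, 64, which is consecutive squares n² from n = 3.
Track B is 1, 8, 27, 64, 125, 216, which is consecutive cubes n³ from n = 1.
Track C is 6, 6, 6, 6, 6, which is constant 6.
Track D is 11, ?, 43, 59, 75, which is adding 16 each time.
So the missing entry in track D is 27.

27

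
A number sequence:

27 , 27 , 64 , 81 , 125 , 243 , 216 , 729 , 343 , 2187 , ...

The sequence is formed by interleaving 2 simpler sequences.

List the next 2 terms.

Split by position mod 2 into 2 tracks.
Subsequence A is 27, 64, 125, 216, 343, which is consecutive cubes n³ from n = 3.
Subsequence B is 27, 81, 243, 729, 2187, which is powers of 3.
Position 11 falls in subsequence A as its term 6, giving 512.
Term 12 comes from subsequence B (its 6th entry): 6561.

512, 6561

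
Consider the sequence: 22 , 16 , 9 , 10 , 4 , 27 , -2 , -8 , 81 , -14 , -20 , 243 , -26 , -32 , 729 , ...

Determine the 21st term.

The slot pattern repeats as AAB (period 3), so there are 2 interleaved tracks.
Subsequence A: 22, 16, 10, 4, -2, -8, -14, -20, -26, -32 (arithmetic with common difference −6).
Subsequence B: 9, 27, 81, 243, 729 (powers 3^2, 3^3, 3^4, …).
Position 21 → subsequence B, term 7 = 6561.

6561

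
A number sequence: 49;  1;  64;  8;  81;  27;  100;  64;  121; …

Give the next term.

125

Split by position mod 2 into 2 tracks.
Track A is 49, 64, 81, 100, 121, which is consecutive squares n² from n = 7.
Track B is 1, 8, 27, 64, which is perfect cubes starting at 1³.
The 10th slot belongs to track B; its 5th term is 125.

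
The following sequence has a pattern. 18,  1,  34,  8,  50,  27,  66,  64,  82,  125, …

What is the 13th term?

The terms cycle through 2 interleaved subsequences.
Subsequence A: 18, 34, 50, 66, 82. Arithmetic, step +16.
Subsequence B: 1, 8, 27, 64, 125. Consecutive cubes n³ from n = 1.
Position 13 → subsequence A, term 7 = 114.

114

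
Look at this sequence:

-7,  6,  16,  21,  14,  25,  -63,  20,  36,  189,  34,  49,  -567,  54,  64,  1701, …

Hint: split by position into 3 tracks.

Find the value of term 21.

Split by position mod 3: positions 1, 4, 7, … form one track, and each other residue class forms its own.
Subsequence A is -7, 21, -63, 189, -567, 1701, which is geometric, ×-3 each step.
Subsequence B is 6, 14, 20, 34, 54, which is a Fibonacci-like recurrence a_n = a_{n-1} + a_{n-2}.
Subsequence C is 16, 25, 36, 49, 64, which is consecutive squares n² from n = 4.
Position 21 falls in subsequence C as its term 7, giving 100.

100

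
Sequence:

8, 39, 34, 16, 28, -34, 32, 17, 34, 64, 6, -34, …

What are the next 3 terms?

The terms cycle through 3 interleaved subsequences.
Track A is 8, 16, 32, 64, which is geometric with ratio 2.
Track B is 39, 28, 17, 6, which is linear: a_n = 50 − 11·n.
Track C is 34, -34, 34, -34, which is oscillating between 34 and -34.
Position 13 falls in track A as its term 5, giving 128.
Term 14 comes from track B (its 5th entry): -5.
Term 15 comes from track C (its 5th entry): 34.

128, -5, 34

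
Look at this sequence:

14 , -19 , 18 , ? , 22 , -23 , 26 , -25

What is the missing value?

-21

Positions 1, 3, 5, … form one subsequence and positions 2, 4, 6, … form another.
Track A: 14, 18, 22, 26 (arithmetic with common difference +4).
Track B: -19, ?, -23, -25 (subtracting 2 each time).
Track B's pattern makes the blank -21.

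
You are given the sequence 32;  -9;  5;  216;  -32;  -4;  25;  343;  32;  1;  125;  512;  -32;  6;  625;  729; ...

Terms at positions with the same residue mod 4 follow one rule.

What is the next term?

Taking every 4th term gives 4 separate tracks.
Subsequence A: 32, -32, 32, -32 (alternating ±32).
Subsequence B: -9, -4, 1, 6 (adding 5 each time).
Subsequence C: 5, 25, 125, 625 (a geometric progression (common ratio 5)).
Subsequence D: 216, 343, 512, 729 (consecutive cubes n³ from n = 6).
Term 17 comes from subsequence A (its 5th entry): 32.

32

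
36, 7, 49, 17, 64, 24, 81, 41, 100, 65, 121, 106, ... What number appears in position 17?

The terms cycle through 2 interleaved subsequences.
Track A is 36, 49, 64, 81, 100, 121, which is perfect squares starting at 6².
Track B is 7, 17, 24, 41, 65, 106, which is a Fibonacci-like recurrence a_n = a_{n-1} + a_{n-2}.
Term 17 comes from track A (its 9th entry): 196.

196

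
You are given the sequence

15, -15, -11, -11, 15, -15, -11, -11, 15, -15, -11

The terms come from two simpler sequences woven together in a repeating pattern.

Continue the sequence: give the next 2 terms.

The slot pattern repeats as AABB (period 4), so there are 2 interleaved tracks.
Stream A: 15, -15, 15, -15, 15, -15 — the oscillation 15·(−1)^(n+1).
Stream B: -11, -11, -11, -11, -11 — constant -11.
Term 12 comes from stream B (its 6th entry): -11.
Term 13 comes from stream A (its 7th entry): 15.

-11, 15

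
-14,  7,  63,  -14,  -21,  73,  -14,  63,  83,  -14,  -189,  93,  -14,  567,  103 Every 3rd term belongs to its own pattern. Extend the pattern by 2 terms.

-14, -1701

Read the sequence 3 terms at a time; column i is its own pattern.
Subsequence A = -14, -14, -14, -14, -14: the constant sequence -14.
Subsequence B = 7, -21, 63, -189, 567: a geometric progression (common ratio -3).
Subsequence C = 63, 73, 83, 93, 103: adding 10 each time.
Position 16 falls in subsequence A as its term 6, giving -14.
Position 17 → subsequence B, term 6 = -1701.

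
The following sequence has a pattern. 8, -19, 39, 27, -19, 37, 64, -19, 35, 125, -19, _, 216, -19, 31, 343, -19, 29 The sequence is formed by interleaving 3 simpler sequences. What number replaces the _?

Read the sequence 3 terms at a time; column i is its own pattern.
Track A = 8, 27, 64, 125, 216, 343: perfect cubes starting at 2³.
Track B = -19, -19, -19, -19, -19, -19: the constant sequence -19.
Track C = 39, 37, 35, ?, 31, 29: arithmetic with common difference −2.
So the missing entry in track C is 33.

33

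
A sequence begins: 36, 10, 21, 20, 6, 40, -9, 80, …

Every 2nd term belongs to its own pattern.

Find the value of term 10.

160

Odd-indexed and even-indexed terms follow separate rules.
Subsequence A: 36, 21, 6, -9 — subtracting 15 each time.
Subsequence B: 10, 20, 40, 80 — a geometric progression (common ratio 2).
Position 10 falls in subsequence B as its term 5, giving 160.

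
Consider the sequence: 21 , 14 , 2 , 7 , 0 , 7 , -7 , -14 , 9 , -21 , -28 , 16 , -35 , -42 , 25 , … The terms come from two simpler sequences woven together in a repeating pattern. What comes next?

-49

Reading positions in blocks of 3 reveals the pattern AAB — 2 tracks woven together.
Stream A is 21, 14, 7, 0, -7, -14, -21, -28, -35, -42, which is arithmetic, step −7.
Stream B is 2, 7, 9, 16, 25, which is a Fibonacci-like recurrence a_n = a_{n-1} + a_{n-2}.
The 16th slot belongs to stream A; its 11th term is -49.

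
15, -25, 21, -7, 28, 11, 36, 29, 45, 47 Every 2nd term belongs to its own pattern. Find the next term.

55

Split by position mod 2 into 2 tracks.
Track A: 15, 21, 28, 36, 45. Triangular numbers starting at T_5.
Track B: -25, -7, 11, 29, 47. Adding 18 each time.
Term 11 comes from track A (its 6th entry): 55.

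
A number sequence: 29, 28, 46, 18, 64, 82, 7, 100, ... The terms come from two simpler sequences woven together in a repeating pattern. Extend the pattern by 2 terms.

118, -4

The slot pattern repeats as ABB (period 3), so there are 2 interleaved tracks.
Track A is 29, 18, 7, which is arithmetic, step −11.
Track B is 28, 46, 64, 82, 100, which is arithmetic, step +18.
Position 9 → track B, term 6 = 118.
Position 10 → track A, term 4 = -4.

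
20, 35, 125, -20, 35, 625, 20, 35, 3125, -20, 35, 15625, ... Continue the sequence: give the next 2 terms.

Read the sequence 3 terms at a time; column i is its own pattern.
Subsequence A: 20, -20, 20, -20. The oscillation 20·(−1)^(n+1).
Subsequence B: 35, 35, 35, 35. Always 35.
Subsequence C: 125, 625, 3125, 15625. Powers of 5.
Term 13 comes from subsequence A (its 5th entry): 20.
Term 14 comes from subsequence B (its 5th entry): 35.

20, 35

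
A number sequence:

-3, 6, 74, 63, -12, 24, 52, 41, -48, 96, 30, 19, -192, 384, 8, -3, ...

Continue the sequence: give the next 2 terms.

Positions follow the repeating pattern AABB; grouping by letter gives 2 tracks.
Subsequence A = -3, 6, -12, 24, -48, 96, -192, 384: geometric with ratio -2.
Subsequence B = 74, 63, 52, 41, 30, 19, 8, -3: arithmetic with common difference −11.
Term 17 comes from subsequence A (its 9th entry): -768.
Term 18 comes from subsequence A (its 10th entry): 1536.

-768, 1536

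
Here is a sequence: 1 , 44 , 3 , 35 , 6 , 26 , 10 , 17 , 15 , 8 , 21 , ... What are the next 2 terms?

-1, 28

Taking every 2nd term gives 2 separate tracks.
Track A: 1, 3, 6, 10, 15, 21 — triangular numbers starting at T_1.
Track B: 44, 35, 26, 17, 8 — arithmetic with common difference −9.
The 12th slot belongs to track B; its 6th term is -1.
Position 13 falls in track A as its term 7, giving 28.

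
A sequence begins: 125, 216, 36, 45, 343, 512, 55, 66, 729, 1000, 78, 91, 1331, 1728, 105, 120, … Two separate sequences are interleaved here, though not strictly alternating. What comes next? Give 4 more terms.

2197, 2744, 136, 153

The slot pattern repeats as AABB (period 4), so there are 2 interleaved tracks.
Track A = 125, 216, 343, 512, 729, 1000, 1331, 1728: perfect cubes starting at 5³.
Track B = 36, 45, 55, 66, 78, 91, 105, 120: the triangular numbers T_8, T_9, ….
Term 17 comes from track A (its 9th entry): 2197.
Position 18 → track A, term 10 = 2744.
Position 19 falls in track B as its term 9, giving 136.
Position 20 → track B, term 10 = 153.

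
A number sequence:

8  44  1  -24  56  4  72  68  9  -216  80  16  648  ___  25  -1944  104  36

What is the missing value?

92

Split by position mod 3: positions 1, 4, 7, … form one track, and each other residue class forms its own.
Track A is 8, -24, 72, -216, 648, -1944, which is a geometric progression (common ratio -3).
Track B is 44, 56, 68, 80, ?, 104, which is adding 12 each time.
Track C is 1, 4, 9, 16, 25, 36, which is consecutive squares n² from n = 1.
Track B's pattern makes the blank 92.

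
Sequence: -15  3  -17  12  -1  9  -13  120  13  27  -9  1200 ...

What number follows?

27

Split by position mod 4 into 4 tracks.
Track A: -15, -1, 13. Linear: a_n = -29 + 14·n.
Track B: 3, 9, 27. Successive powers of 3.
Track C: -17, -13, -9. Linear: a_n = -21 + 4·n.
Track D: 12, 120, 1200. Geometric with ratio 10.
Position 13 → track A, term 4 = 27.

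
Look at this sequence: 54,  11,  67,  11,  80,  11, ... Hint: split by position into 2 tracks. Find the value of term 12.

11

Odd-indexed and even-indexed terms follow separate rules.
Stream A = 54, 67, 80: arithmetic, step +13.
Stream B = 11, 11, 11: the constant sequence 11.
Position 12 → stream B, term 6 = 11.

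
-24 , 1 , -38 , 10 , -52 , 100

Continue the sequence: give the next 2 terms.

-66, 1000

Odd-indexed and even-indexed terms follow separate rules.
Track A: -24, -38, -52 (arithmetic, step −14).
Track B: 1, 10, 100 (successive powers of 10).
The 7th slot belongs to track A; its 4th term is -66.
Position 8 → track B, term 4 = 1000.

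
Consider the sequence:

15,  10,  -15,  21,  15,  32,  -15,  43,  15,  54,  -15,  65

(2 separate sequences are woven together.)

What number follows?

The terms cycle through 2 interleaved subsequences.
Track A: 15, -15, 15, -15, 15, -15 — oscillating between 15 and -15.
Track B: 10, 21, 32, 43, 54, 65 — arithmetic, step +11.
Term 13 comes from track A (its 7th entry): 15.

15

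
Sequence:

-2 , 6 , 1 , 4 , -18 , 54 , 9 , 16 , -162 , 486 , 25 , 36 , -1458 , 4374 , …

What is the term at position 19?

81

Positions follow the repeating pattern AABB; grouping by letter gives 2 tracks.
Stream A is -2, 6, -18, 54, -162, 486, -1458, 4374, which is multiplying by -3 each time.
Stream B is 1, 4, 9, 16, 25, 36, which is the squares 1², 2², 3², ….
Position 19 → stream B, term 9 = 81.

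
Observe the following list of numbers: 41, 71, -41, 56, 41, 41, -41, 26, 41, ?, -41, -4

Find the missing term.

The terms cycle through 2 interleaved subsequences.
Track A = 41, -41, 41, -41, 41, -41: alternating ±41.
Track B = 71, 56, 41, 26, ?, -4: linear: a_n = 86 − 15·n.
The gap is track B's term 5; the rule gives 11.

11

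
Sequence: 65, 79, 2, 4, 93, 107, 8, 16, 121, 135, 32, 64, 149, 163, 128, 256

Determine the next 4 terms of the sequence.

177, 191, 512, 1024

Positions follow the repeating pattern AABB; grouping by letter gives 2 tracks.
Track A: 65, 79, 93, 107, 121, 135, 149, 163 (arithmetic with common difference +14).
Track B: 2, 4, 8, 16, 32, 64, 128, 256 (powers 2^1, 2^2, 2^3, …).
Term 17 comes from track A (its 9th entry): 177.
Position 18 falls in track A as its term 10, giving 191.
Position 19 → track B, term 9 = 512.
Position 20 falls in track B as its term 10, giving 1024.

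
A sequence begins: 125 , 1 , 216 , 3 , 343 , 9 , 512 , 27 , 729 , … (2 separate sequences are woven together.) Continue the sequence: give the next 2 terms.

81, 1000

The terms cycle through 2 interleaved subsequences.
Track A: 125, 216, 343, 512, 729 — perfect cubes starting at 5³.
Track B: 1, 3, 9, 27 — powers 3^0, 3^1, 3^2, ….
Position 10 → track B, term 5 = 81.
Term 11 comes from track A (its 6th entry): 1000.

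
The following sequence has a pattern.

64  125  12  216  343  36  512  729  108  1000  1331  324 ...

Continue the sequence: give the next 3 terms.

The slot pattern repeats as AAB (period 3), so there are 2 interleaved tracks.
Stream A is 64, 125, 216, 343, 512, 729, 1000, 1331, which is the cubes 4³, 5³, 6³, ….
Stream B is 12, 36, 108, 324, which is geometric with ratio 3.
The 13th slot belongs to stream A; its 9th term is 1728.
The 14th slot belongs to stream A; its 10th term is 2197.
The 15th slot belongs to stream B; its 5th term is 972.

1728, 2197, 972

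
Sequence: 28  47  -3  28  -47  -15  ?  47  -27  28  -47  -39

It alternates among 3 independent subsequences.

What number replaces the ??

Split by position mod 3: positions 1, 4, 7, … form one track, and each other residue class forms its own.
Subsequence A is 28, 28, ?, 28, which is always 28.
Subsequence B is 47, -47, 47, -47, which is oscillating between 47 and -47.
Subsequence C is -3, -15, -27, -39, which is linear: a_n = 9 − 12·n.
The gap is subsequence A's term 3; the rule gives 28.

28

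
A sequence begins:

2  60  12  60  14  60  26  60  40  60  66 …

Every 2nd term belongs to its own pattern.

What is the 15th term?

172

Split by position mod 2 into 2 tracks.
Stream A = 2, 12, 14, 26, 40, 66: Fibonacci-style (each term is the sum of the two before it).
Stream B = 60, 60, 60, 60, 60: the constant sequence 60.
Term 15 comes from stream A (its 8th entry): 172.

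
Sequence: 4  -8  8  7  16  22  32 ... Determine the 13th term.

256

Split by position mod 2 into 2 tracks.
Track A: 4, 8, 16, 32 — geometric with ratio 2.
Track B: -8, 7, 22 — linear: a_n = -23 + 15·n.
Position 13 → track A, term 7 = 256.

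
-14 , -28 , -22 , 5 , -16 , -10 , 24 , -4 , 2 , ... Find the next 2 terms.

Reading positions in blocks of 3 reveals the pattern ABB — 2 tracks woven together.
Track A: -14, 5, 24 — adding 19 each time.
Track B: -28, -22, -16, -10, -4, 2 — linear: a_n = -34 + 6·n.
Term 10 comes from track A (its 4th entry): 43.
Position 11 → track B, term 7 = 8.

43, 8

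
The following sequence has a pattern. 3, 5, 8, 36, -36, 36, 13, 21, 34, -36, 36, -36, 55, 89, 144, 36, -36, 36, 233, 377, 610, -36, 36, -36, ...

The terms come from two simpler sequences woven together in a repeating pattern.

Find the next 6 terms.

Positions follow the repeating pattern AAABBB; grouping by letter gives 2 tracks.
Subsequence A: 3, 5, 8, 13, 21, 34, 55, 89, 144, 233, 377, 610 (Fibonacci-style (each term is the sum of the two before it)).
Subsequence B: 36, -36, 36, -36, 36, -36, 36, -36, 36, -36, 36, -36 (oscillating between 36 and -36).
Position 25 falls in subsequence A as its term 13, giving 987.
Position 26 → subsequence A, term 14 = 1597.
Term 27 comes from subsequence A (its 15th entry): 2584.
Position 28 → subsequence B, term 13 = 36.
Term 29 comes from subsequence B (its 14th entry): -36.
The 30th slot belongs to subsequence B; its 15th term is 36.

987, 1597, 2584, 36, -36, 36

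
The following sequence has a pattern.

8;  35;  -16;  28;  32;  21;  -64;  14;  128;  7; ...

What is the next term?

The terms cycle through 2 interleaved subsequences.
Track A: 8, -16, 32, -64, 128 (geometric, ×-2 each step).
Track B: 35, 28, 21, 14, 7 (linear: a_n = 42 − 7·n).
Term 11 comes from track A (its 6th entry): -256.

-256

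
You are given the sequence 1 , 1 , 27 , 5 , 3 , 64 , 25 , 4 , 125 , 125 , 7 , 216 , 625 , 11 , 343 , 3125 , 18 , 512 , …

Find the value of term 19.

Split by position mod 3 into 3 tracks.
Subsequence A: 1, 5, 25, 125, 625, 3125. Powers 5^0, 5^1, 5^2, ….
Subsequence B: 1, 3, 4, 7, 11, 18. Each term equals the sum of the previous two.
Subsequence C: 27, 64, 125, 216, 343, 512. Perfect cubes starting at 3³.
The 19th slot belongs to subsequence A; its 7th term is 15625.

15625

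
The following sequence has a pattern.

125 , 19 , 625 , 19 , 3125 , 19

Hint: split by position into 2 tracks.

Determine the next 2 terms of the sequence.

15625, 19

The terms cycle through 2 interleaved subsequences.
Track A is 125, 625, 3125, which is powers 5^3, 5^4, 5^5, ….
Track B is 19, 19, 19, which is always 19.
The 7th slot belongs to track A; its 4th term is 15625.
Position 8 falls in track B as its term 4, giving 19.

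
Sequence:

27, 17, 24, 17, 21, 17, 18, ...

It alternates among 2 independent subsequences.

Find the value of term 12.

17

Odd-indexed and even-indexed terms follow separate rules.
Subsequence A is 27, 24, 21, 18, which is linear: a_n = 30 − 3·n.
Subsequence B is 17, 17, 17, which is always 17.
Position 12 falls in subsequence B as its term 6, giving 17.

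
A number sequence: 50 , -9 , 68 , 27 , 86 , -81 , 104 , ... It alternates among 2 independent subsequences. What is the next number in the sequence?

243

Positions 1, 3, 5, … form one subsequence and positions 2, 4, 6, … form another.
Track A: 50, 68, 86, 104. Adding 18 each time.
Track B: -9, 27, -81. Geometric with ratio -3.
Position 8 → track B, term 4 = 243.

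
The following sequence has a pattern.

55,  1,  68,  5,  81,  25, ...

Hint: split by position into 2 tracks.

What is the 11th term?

120

Positions 1, 3, 5, … form one subsequence and positions 2, 4, 6, … form another.
Subsequence A: 55, 68, 81. Linear: a_n = 42 + 13·n.
Subsequence B: 1, 5, 25. A geometric progression (common ratio 5).
The 11th slot belongs to subsequence A; its 6th term is 120.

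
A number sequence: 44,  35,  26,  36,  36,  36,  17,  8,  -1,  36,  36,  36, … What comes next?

-10

Reading positions in blocks of 6 reveals the pattern AAABBB — 2 tracks woven together.
Subsequence A is 44, 35, 26, 17, 8, -1, which is arithmetic, step −9.
Subsequence B is 36, 36, 36, 36, 36, 36, which is constant 36.
The 13th slot belongs to subsequence A; its 7th term is -10.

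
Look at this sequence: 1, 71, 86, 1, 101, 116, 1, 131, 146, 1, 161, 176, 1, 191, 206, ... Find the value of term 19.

1

The slot pattern repeats as ABB (period 3), so there are 2 interleaved tracks.
Track A: 1, 1, 1, 1, 1 (constant 1).
Track B: 71, 86, 101, 116, 131, 146, 161, 176, 191, 206 (linear: a_n = 56 + 15·n).
Position 19 falls in track A as its term 7, giving 1.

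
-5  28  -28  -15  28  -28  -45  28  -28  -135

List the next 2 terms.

Reading positions in blocks of 3 reveals the pattern ABB — 2 tracks woven together.
Track A is -5, -15, -45, -135, which is geometric, ×3 each step.
Track B is 28, -28, 28, -28, 28, -28, which is the oscillation 28·(−1)^(n+1).
Position 11 → track B, term 7 = 28.
The 12th slot belongs to track B; its 8th term is -28.

28, -28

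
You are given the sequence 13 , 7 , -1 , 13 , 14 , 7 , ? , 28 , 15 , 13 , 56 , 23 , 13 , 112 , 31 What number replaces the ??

13

Taking every 3rd term gives 3 separate tracks.
Subsequence A = 13, 13, ?, 13, 13: the constant sequence 13.
Subsequence B = 7, 14, 28, 56, 112: geometric with ratio 2.
Subsequence C = -1, 7, 15, 23, 31: arithmetic with common difference +8.
The gap is subsequence A's term 3; the rule gives 13.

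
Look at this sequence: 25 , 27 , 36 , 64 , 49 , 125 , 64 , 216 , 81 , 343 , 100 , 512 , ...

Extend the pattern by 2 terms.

Positions 1, 3, 5, … form one subsequence and positions 2, 4, 6, … form another.
Subsequence A: 25, 36, 49, 64, 81, 100 (consecutive squares n² from n = 5).
Subsequence B: 27, 64, 125, 216, 343, 512 (perfect cubes starting at 3³).
Position 13 → subsequence A, term 7 = 121.
Position 14 → subsequence B, term 7 = 729.

121, 729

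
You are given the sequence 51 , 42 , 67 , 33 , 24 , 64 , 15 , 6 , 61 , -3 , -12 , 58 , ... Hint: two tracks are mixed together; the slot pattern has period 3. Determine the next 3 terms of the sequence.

-21, -30, 55

Reading positions in blocks of 3 reveals the pattern AAB — 2 tracks woven together.
Track A: 51, 42, 33, 24, 15, 6, -3, -12. Linear: a_n = 60 − 9·n.
Track B: 67, 64, 61, 58. Linear: a_n = 70 − 3·n.
The 13th slot belongs to track A; its 9th term is -21.
Position 14 → track A, term 10 = -30.
Position 15 falls in track B as its term 5, giving 55.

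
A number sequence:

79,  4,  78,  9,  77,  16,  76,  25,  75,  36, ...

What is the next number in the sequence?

74

The terms cycle through 2 interleaved subsequences.
Track A = 79, 78, 77, 76, 75: arithmetic, step −1.
Track B = 4, 9, 16, 25, 36: consecutive squares n² from n = 2.
Position 11 → track A, term 6 = 74.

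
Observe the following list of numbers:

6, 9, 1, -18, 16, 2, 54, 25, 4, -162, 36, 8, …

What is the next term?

486

The terms cycle through 3 interleaved subsequences.
Stream A: 6, -18, 54, -162. A geometric progression (common ratio -3).
Stream B: 9, 16, 25, 36. Consecutive squares n² from n = 3.
Stream C: 1, 2, 4, 8. Powers 2^0, 2^1, 2^2, ….
Position 13 → stream A, term 5 = 486.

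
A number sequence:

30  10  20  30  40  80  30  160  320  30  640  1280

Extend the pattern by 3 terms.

The slot pattern repeats as ABB (period 3), so there are 2 interleaved tracks.
Track A: 30, 30, 30, 30 — always 30.
Track B: 10, 20, 40, 80, 160, 320, 640, 1280 — geometric with ratio 2.
Position 13 → track A, term 5 = 30.
Position 14 falls in track B as its term 9, giving 2560.
The 15th slot belongs to track B; its 10th term is 5120.

30, 2560, 5120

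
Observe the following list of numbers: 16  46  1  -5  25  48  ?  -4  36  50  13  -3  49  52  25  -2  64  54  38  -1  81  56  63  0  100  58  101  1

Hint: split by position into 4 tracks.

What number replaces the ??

Taking every 4th term gives 4 separate tracks.
Track A: 16, 25, 36, 49, 64, 81, 100. The squares 4², 5², 6², ….
Track B: 46, 48, 50, 52, 54, 56, 58. Arithmetic with common difference +2.
Track C: 1, ?, 13, 25, 38, 63, 101. Each term equals the sum of the previous two.
Track D: -5, -4, -3, -2, -1, 0, 1. Adding 1 each time.
So the missing entry in track C is 12.

12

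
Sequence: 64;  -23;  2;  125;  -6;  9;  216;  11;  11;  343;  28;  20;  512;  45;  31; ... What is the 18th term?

Read the sequence 3 terms at a time; column i is its own pattern.
Track A = 64, 125, 216, 343, 512: the cubes 4³, 5³, 6³, ….
Track B = -23, -6, 11, 28, 45: arithmetic, step +17.
Track C = 2, 9, 11, 20, 31: Fibonacci-style (each term is the sum of the two before it).
Term 18 comes from track C (its 6th entry): 51.

51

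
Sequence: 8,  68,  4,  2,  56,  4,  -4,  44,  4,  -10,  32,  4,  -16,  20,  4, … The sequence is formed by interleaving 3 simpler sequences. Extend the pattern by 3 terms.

-22, 8, 4

Taking every 3rd term gives 3 separate tracks.
Track A is 8, 2, -4, -10, -16, which is arithmetic, step −6.
Track B is 68, 56, 44, 32, 20, which is subtracting 12 each time.
Track C is 4, 4, 4, 4, 4, which is constant 4.
The 16th slot belongs to track A; its 6th term is -22.
The 17th slot belongs to track B; its 6th term is 8.
Position 18 falls in track C as its term 6, giving 4.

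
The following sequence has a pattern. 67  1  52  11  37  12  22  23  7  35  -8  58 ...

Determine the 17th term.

-53

Taking every 2nd term gives 2 separate tracks.
Track A: 67, 52, 37, 22, 7, -8 (subtracting 15 each time).
Track B: 1, 11, 12, 23, 35, 58 (each term equals the sum of the previous two).
Position 17 → track A, term 9 = -53.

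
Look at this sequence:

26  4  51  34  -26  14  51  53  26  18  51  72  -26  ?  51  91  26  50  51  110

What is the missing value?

Split by position mod 4: positions 1, 5, 9, … form one track, and each other residue class forms its own.
Subsequence A = 26, -26, 26, -26, 26: the oscillation 26·(−1)^(n+1).
Subsequence B = 4, 14, 18, ?, 50: each term equals the sum of the previous two.
Subsequence C = 51, 51, 51, 51, 51: constant 51.
Subsequence D = 34, 53, 72, 91, 110: arithmetic with common difference +19.
So the missing entry in subsequence B is 32.

32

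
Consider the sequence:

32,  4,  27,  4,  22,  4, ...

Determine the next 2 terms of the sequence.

Split by position mod 2 into 2 tracks.
Track A: 32, 27, 22. Arithmetic, step −5.
Track B: 4, 4, 4. Constant 4.
The 7th slot belongs to track A; its 4th term is 17.
The 8th slot belongs to track B; its 4th term is 4.

17, 4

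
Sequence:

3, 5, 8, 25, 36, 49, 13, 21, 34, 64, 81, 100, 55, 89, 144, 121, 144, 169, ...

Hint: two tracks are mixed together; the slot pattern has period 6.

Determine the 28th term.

289

Reading positions in blocks of 6 reveals the pattern AAABBB — 2 tracks woven together.
Subsequence A = 3, 5, 8, 13, 21, 34, 55, 89, 144: Fibonacci-style (each term is the sum of the two before it).
Subsequence B = 25, 36, 49, 64, 81, 100, 121, 144, 169: the squares 5², 6², 7², ….
Position 28 → subsequence B, term 13 = 289.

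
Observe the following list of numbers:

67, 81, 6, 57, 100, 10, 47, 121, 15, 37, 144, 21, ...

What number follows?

Read the sequence 3 terms at a time; column i is its own pattern.
Track A: 67, 57, 47, 37. Linear: a_n = 77 − 10·n.
Track B: 81, 100, 121, 144. Perfect squares starting at 9².
Track C: 6, 10, 15, 21. The triangular numbers T_3, T_4, ….
Position 13 → track A, term 5 = 27.

27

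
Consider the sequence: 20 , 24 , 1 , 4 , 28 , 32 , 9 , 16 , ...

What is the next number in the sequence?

36

The slot pattern repeats as AABB (period 4), so there are 2 interleaved tracks.
Subsequence A is 20, 24, 28, 32, which is adding 4 each time.
Subsequence B is 1, 4, 9, 16, which is consecutive squares n² from n = 1.
Term 9 comes from subsequence A (its 5th entry): 36.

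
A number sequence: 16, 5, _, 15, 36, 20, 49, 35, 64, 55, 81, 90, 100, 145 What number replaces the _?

Split by position mod 2 into 2 tracks.
Stream A: 16, ?, 36, 49, 64, 81, 100. The squares 4², 5², 6², ….
Stream B: 5, 15, 20, 35, 55, 90, 145. Each term equals the sum of the previous two.
The gap is stream A's term 2; the rule gives 25.

25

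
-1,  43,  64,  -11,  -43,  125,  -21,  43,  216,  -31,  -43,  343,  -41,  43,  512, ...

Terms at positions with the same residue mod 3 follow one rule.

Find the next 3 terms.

-51, -43, 729

The terms cycle through 3 interleaved subsequences.
Track A = -1, -11, -21, -31, -41: subtracting 10 each time.
Track B = 43, -43, 43, -43, 43: oscillating between 43 and -43.
Track C = 64, 125, 216, 343, 512: the cubes 4³, 5³, 6³, ….
The 16th slot belongs to track A; its 6th term is -51.
The 17th slot belongs to track B; its 6th term is -43.
Position 18 falls in track C as its term 6, giving 729.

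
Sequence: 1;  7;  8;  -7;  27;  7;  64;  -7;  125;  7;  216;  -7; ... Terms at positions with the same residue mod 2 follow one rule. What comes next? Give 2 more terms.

The terms cycle through 2 interleaved subsequences.
Subsequence A is 1, 8, 27, 64, 125, 216, which is perfect cubes starting at 1³.
Subsequence B is 7, -7, 7, -7, 7, -7, which is the oscillation 7·(−1)^(n+1).
Position 13 → subsequence A, term 7 = 343.
Term 14 comes from subsequence B (its 7th entry): 7.

343, 7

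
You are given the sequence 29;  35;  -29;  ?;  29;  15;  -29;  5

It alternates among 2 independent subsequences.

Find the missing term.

Taking every 2nd term gives 2 separate tracks.
Track A: 29, -29, 29, -29 — alternating ±29.
Track B: 35, ?, 15, 5 — subtracting 10 each time.
The gap is track B's term 2; the rule gives 25.

25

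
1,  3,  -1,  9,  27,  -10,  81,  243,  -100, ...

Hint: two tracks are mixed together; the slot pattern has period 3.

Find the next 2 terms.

729, 2187

Reading positions in blocks of 3 reveals the pattern AAB — 2 tracks woven together.
Track A is 1, 3, 9, 27, 81, 243, which is powers of 3.
Track B is -1, -10, -100, which is geometric, ×10 each step.
The 10th slot belongs to track A; its 7th term is 729.
The 11th slot belongs to track A; its 8th term is 2187.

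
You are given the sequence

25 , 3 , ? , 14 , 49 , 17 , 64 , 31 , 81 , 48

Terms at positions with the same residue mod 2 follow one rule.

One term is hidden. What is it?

Odd-indexed and even-indexed terms follow separate rules.
Track A: 25, ?, 49, 64, 81 (consecutive squares n² from n = 5).
Track B: 3, 14, 17, 31, 48 (Fibonacci-style (each term is the sum of the two before it)).
The gap is track A's term 2; the rule gives 36.

36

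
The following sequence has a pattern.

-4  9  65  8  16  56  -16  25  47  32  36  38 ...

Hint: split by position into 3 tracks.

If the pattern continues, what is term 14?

49

Split by position mod 3 into 3 tracks.
Stream A is -4, 8, -16, 32, which is geometric, ×-2 each step.
Stream B is 9, 16, 25, 36, which is the squares 3², 4², 5², ….
Stream C is 65, 56, 47, 38, which is linear: a_n = 74 − 9·n.
Position 14 → stream B, term 5 = 49.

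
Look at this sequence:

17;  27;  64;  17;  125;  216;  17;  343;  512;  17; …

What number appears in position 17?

The slot pattern repeats as ABB (period 3), so there are 2 interleaved tracks.
Track A: 17, 17, 17, 17 (constant 17).
Track B: 27, 64, 125, 216, 343, 512 (the cubes 3³, 4³, 5³, …).
Position 17 → track B, term 11 = 2197.

2197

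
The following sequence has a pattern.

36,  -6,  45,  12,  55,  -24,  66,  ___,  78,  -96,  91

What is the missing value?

The terms cycle through 2 interleaved subsequences.
Subsequence A: 36, 45, 55, 66, 78, 91 (the triangular numbers T_8, T_9, …).
Subsequence B: -6, 12, -24, ?, -96 (geometric with ratio -2).
Filling subsequence B at index 4 by its rule yields 48.

48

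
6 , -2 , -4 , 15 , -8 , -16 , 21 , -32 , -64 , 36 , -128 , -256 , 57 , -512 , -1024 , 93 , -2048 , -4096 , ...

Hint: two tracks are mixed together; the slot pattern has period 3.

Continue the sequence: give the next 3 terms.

150, -8192, -16384

Reading positions in blocks of 3 reveals the pattern ABB — 2 tracks woven together.
Track A: 6, 15, 21, 36, 57, 93 — Fibonacci-style (each term is the sum of the two before it).
Track B: -2, -4, -8, -16, -32, -64, -128, -256, -512, -1024, -2048, -4096 — a geometric progression (common ratio 2).
The 19th slot belongs to track A; its 7th term is 150.
Position 20 falls in track B as its term 13, giving -8192.
Term 21 comes from track B (its 14th entry): -16384.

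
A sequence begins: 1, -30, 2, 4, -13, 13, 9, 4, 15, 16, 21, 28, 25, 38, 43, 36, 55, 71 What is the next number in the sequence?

49

Split by position mod 3 into 3 tracks.
Subsequence A = 1, 4, 9, 16, 25, 36: perfect squares starting at 1².
Subsequence B = -30, -13, 4, 21, 38, 55: arithmetic with common difference +17.
Subsequence C = 2, 13, 15, 28, 43, 71: a Fibonacci-like recurrence a_n = a_{n-1} + a_{n-2}.
Position 19 → subsequence A, term 7 = 49.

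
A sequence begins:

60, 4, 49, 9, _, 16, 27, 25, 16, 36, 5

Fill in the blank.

38

Split by position mod 2 into 2 tracks.
Stream A: 60, 49, ?, 27, 16, 5 — arithmetic, step −11.
Stream B: 4, 9, 16, 25, 36 — perfect squares starting at 2².
Filling stream A at index 3 by its rule yields 38.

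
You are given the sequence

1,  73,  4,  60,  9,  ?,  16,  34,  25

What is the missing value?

47

The terms cycle through 2 interleaved subsequences.
Stream A: 1, 4, 9, 16, 25. Perfect squares starting at 1².
Stream B: 73, 60, ?, 34. Arithmetic with common difference −13.
Filling stream B at index 3 by its rule yields 47.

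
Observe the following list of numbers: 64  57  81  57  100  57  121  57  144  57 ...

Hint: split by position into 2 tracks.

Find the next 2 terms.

169, 57

Positions 1, 3, 5, … form one subsequence and positions 2, 4, 6, … form another.
Track A is 64, 81, 100, 121, 144, which is perfect squares starting at 8².
Track B is 57, 57, 57, 57, 57, which is the constant sequence 57.
Position 11 → track A, term 6 = 169.
The 12th slot belongs to track B; its 6th term is 57.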